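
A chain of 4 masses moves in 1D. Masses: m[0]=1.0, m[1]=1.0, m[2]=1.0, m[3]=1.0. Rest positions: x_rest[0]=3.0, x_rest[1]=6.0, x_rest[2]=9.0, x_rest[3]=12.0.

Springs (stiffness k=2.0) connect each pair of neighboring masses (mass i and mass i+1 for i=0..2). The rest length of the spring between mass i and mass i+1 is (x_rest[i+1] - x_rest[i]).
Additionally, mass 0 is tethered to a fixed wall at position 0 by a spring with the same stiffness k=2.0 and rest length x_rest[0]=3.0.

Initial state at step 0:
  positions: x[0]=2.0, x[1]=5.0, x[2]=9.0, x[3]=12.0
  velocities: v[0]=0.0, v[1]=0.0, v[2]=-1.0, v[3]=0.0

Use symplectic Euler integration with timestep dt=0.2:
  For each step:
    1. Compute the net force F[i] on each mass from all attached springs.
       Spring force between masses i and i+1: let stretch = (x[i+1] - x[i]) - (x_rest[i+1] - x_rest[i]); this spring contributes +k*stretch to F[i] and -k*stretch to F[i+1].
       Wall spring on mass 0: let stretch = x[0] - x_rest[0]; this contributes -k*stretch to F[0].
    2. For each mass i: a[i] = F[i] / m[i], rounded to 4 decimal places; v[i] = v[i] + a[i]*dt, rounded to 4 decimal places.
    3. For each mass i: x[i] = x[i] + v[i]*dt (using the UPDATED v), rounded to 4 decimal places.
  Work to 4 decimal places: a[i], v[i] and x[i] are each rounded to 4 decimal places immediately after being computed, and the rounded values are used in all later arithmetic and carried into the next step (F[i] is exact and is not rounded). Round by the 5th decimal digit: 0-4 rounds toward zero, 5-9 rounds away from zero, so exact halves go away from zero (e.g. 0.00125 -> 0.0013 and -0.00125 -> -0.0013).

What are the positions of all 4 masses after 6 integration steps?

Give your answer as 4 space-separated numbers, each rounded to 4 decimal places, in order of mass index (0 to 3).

Answer: 3.1902 5.6818 7.8804 11.3256

Derivation:
Step 0: x=[2.0000 5.0000 9.0000 12.0000] v=[0.0000 0.0000 -1.0000 0.0000]
Step 1: x=[2.0800 5.0800 8.7200 12.0000] v=[0.4000 0.4000 -1.4000 0.0000]
Step 2: x=[2.2336 5.2112 8.4112 11.9776] v=[0.7680 0.6560 -1.5440 -0.1120]
Step 3: x=[2.4467 5.3602 8.1317 11.9099] v=[1.0656 0.7450 -1.3974 -0.3386]
Step 4: x=[2.6972 5.4978 7.9328 11.7799] v=[1.2523 0.6882 -0.9947 -0.6499]
Step 5: x=[2.9559 5.6062 7.8468 11.5822] v=[1.2937 0.5420 -0.4299 -0.9887]
Step 6: x=[3.1902 5.6818 7.8804 11.3256] v=[1.1715 0.3781 0.1680 -1.2829]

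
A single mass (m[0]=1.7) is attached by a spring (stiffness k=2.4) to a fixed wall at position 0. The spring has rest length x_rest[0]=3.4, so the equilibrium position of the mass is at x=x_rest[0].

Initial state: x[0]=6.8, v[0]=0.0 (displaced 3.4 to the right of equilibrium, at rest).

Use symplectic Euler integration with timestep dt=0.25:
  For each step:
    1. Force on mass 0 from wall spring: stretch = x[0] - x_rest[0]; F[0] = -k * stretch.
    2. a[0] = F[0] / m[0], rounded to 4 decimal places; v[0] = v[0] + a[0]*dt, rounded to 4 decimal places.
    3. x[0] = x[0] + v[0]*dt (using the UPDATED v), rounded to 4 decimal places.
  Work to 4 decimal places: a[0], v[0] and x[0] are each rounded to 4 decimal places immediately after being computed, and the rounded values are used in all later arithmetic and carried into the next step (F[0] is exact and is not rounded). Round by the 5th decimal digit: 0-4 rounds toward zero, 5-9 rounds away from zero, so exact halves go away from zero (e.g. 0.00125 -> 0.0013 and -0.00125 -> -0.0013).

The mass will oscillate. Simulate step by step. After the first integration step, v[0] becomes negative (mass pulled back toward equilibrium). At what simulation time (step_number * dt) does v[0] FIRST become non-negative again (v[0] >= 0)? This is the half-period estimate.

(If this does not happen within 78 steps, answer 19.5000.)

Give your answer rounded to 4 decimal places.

Answer: 2.7500

Derivation:
Step 0: x=[6.8000] v=[0.0000]
Step 1: x=[6.5000] v=[-1.2000]
Step 2: x=[5.9265] v=[-2.2941]
Step 3: x=[5.1301] v=[-3.1858]
Step 4: x=[4.1810] v=[-3.7964]
Step 5: x=[3.1630] v=[-4.0721]
Step 6: x=[2.1659] v=[-3.9885]
Step 7: x=[1.2777] v=[-3.5529]
Step 8: x=[0.5767] v=[-2.8039]
Step 9: x=[0.1248] v=[-1.8075]
Step 10: x=[-0.0381] v=[-0.6516]
Step 11: x=[0.1024] v=[0.5619]
First v>=0 after going negative at step 11, time=2.7500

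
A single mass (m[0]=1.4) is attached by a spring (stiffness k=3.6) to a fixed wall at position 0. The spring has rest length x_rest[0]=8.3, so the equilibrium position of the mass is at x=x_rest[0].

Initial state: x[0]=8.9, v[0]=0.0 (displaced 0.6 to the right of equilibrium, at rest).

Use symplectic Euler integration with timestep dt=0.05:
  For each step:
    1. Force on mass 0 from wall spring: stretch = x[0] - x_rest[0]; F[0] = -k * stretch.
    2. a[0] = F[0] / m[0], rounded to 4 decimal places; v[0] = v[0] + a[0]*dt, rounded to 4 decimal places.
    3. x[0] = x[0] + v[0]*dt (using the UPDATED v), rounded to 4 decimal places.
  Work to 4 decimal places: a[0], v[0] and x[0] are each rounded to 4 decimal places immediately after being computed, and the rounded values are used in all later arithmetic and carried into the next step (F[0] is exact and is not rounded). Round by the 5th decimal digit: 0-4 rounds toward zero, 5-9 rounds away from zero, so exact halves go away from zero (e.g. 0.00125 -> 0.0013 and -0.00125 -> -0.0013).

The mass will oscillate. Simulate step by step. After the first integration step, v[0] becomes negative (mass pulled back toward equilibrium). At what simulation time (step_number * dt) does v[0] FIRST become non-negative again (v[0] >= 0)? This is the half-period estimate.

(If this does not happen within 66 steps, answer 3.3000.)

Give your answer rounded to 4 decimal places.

Step 0: x=[8.9000] v=[0.0000]
Step 1: x=[8.8961] v=[-0.0771]
Step 2: x=[8.8884] v=[-0.1537]
Step 3: x=[8.8769] v=[-0.2294]
Step 4: x=[8.8617] v=[-0.3036]
Step 5: x=[8.8429] v=[-0.3758]
Step 6: x=[8.8206] v=[-0.4456]
Step 7: x=[8.7950] v=[-0.5125]
Step 8: x=[8.7662] v=[-0.5761]
Step 9: x=[8.7344] v=[-0.6360]
Step 10: x=[8.6998] v=[-0.6919]
Step 11: x=[8.6626] v=[-0.7433]
Step 12: x=[8.6231] v=[-0.7899]
Step 13: x=[8.5815] v=[-0.8314]
Step 14: x=[8.5381] v=[-0.8676]
Step 15: x=[8.4932] v=[-0.8982]
Step 16: x=[8.4471] v=[-0.9230]
Step 17: x=[8.4000] v=[-0.9419]
Step 18: x=[8.3523] v=[-0.9548]
Step 19: x=[8.3042] v=[-0.9615]
Step 20: x=[8.2561] v=[-0.9620]
Step 21: x=[8.2083] v=[-0.9564]
Step 22: x=[8.1611] v=[-0.9446]
Step 23: x=[8.1148] v=[-0.9267]
Step 24: x=[8.0697] v=[-0.9029]
Step 25: x=[8.0260] v=[-0.8733]
Step 26: x=[7.9841] v=[-0.8381]
Step 27: x=[7.9442] v=[-0.7975]
Step 28: x=[7.9066] v=[-0.7518]
Step 29: x=[7.8715] v=[-0.7012]
Step 30: x=[7.8392] v=[-0.6461]
Step 31: x=[7.8099] v=[-0.5869]
Step 32: x=[7.7837] v=[-0.5239]
Step 33: x=[7.7608] v=[-0.4575]
Step 34: x=[7.7414] v=[-0.3882]
Step 35: x=[7.7256] v=[-0.3164]
Step 36: x=[7.7135] v=[-0.2426]
Step 37: x=[7.7051] v=[-0.1672]
Step 38: x=[7.7006] v=[-0.0907]
Step 39: x=[7.6999] v=[-0.0136]
Step 40: x=[7.7031] v=[0.0636]
First v>=0 after going negative at step 40, time=2.0000

Answer: 2.0000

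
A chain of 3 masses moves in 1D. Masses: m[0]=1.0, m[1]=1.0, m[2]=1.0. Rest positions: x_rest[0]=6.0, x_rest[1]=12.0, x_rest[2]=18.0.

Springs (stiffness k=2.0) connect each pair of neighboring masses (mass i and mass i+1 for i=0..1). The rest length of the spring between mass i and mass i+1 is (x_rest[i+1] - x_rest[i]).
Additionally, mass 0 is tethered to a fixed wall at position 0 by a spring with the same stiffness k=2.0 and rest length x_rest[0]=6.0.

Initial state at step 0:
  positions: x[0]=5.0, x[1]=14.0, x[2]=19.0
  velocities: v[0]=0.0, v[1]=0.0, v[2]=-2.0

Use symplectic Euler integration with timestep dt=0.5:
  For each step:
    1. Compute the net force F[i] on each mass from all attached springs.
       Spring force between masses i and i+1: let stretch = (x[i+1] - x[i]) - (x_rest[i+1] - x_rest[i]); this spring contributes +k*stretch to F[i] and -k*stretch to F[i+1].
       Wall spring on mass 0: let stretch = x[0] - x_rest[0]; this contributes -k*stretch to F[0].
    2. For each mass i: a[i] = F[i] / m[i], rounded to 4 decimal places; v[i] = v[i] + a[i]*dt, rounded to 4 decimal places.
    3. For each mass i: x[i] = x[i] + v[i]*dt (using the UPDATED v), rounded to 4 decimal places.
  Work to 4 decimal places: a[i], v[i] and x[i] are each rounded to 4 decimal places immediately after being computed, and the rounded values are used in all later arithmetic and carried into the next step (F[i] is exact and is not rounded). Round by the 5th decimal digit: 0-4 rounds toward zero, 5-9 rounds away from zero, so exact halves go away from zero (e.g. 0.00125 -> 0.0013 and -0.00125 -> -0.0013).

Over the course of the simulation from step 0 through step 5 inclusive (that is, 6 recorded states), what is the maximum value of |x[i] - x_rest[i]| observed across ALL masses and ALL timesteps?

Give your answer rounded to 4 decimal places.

Step 0: x=[5.0000 14.0000 19.0000] v=[0.0000 0.0000 -2.0000]
Step 1: x=[7.0000 12.0000 18.5000] v=[4.0000 -4.0000 -1.0000]
Step 2: x=[8.0000 10.7500 17.7500] v=[2.0000 -2.5000 -1.5000]
Step 3: x=[6.3750 11.6250 16.5000] v=[-3.2500 1.7500 -2.5000]
Step 4: x=[4.1875 12.3125 15.8125] v=[-4.3750 1.3750 -1.3750]
Step 5: x=[3.9688 10.6875 16.3750] v=[-0.4375 -3.2500 1.1250]
Max displacement = 2.1875

Answer: 2.1875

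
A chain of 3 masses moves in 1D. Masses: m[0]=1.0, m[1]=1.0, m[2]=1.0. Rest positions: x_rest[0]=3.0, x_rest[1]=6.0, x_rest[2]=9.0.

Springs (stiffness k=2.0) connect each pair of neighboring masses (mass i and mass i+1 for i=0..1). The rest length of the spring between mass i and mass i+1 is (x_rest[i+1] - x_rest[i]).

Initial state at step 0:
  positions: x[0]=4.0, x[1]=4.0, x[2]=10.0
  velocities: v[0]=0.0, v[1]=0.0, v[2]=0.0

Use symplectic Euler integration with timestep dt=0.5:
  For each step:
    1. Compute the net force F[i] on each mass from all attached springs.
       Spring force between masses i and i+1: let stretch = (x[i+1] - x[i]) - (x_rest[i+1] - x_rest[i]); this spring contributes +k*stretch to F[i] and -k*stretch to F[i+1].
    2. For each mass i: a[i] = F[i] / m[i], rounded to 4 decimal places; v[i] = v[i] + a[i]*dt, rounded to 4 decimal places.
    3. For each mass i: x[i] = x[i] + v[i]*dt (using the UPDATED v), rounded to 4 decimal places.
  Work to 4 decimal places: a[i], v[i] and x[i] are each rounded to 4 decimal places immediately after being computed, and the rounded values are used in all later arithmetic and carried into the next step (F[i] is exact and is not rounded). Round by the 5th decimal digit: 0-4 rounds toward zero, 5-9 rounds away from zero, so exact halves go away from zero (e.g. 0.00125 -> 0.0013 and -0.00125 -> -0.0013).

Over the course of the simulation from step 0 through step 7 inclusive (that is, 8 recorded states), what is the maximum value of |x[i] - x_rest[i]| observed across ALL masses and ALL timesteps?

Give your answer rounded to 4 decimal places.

Step 0: x=[4.0000 4.0000 10.0000] v=[0.0000 0.0000 0.0000]
Step 1: x=[2.5000 7.0000 8.5000] v=[-3.0000 6.0000 -3.0000]
Step 2: x=[1.7500 8.5000 7.7500] v=[-1.5000 3.0000 -1.5000]
Step 3: x=[2.8750 6.2500 8.8750] v=[2.2500 -4.5000 2.2500]
Step 4: x=[4.1875 3.6250 10.1875] v=[2.6250 -5.2500 2.6250]
Step 5: x=[3.7188 4.5625 9.7188] v=[-0.9375 1.8750 -0.9375]
Step 6: x=[2.1719 7.6563 8.1719] v=[-3.0938 6.1876 -3.0938]
Step 7: x=[1.8672 8.2657 7.8672] v=[-0.6094 1.2188 -0.6094]
Max displacement = 2.5000

Answer: 2.5000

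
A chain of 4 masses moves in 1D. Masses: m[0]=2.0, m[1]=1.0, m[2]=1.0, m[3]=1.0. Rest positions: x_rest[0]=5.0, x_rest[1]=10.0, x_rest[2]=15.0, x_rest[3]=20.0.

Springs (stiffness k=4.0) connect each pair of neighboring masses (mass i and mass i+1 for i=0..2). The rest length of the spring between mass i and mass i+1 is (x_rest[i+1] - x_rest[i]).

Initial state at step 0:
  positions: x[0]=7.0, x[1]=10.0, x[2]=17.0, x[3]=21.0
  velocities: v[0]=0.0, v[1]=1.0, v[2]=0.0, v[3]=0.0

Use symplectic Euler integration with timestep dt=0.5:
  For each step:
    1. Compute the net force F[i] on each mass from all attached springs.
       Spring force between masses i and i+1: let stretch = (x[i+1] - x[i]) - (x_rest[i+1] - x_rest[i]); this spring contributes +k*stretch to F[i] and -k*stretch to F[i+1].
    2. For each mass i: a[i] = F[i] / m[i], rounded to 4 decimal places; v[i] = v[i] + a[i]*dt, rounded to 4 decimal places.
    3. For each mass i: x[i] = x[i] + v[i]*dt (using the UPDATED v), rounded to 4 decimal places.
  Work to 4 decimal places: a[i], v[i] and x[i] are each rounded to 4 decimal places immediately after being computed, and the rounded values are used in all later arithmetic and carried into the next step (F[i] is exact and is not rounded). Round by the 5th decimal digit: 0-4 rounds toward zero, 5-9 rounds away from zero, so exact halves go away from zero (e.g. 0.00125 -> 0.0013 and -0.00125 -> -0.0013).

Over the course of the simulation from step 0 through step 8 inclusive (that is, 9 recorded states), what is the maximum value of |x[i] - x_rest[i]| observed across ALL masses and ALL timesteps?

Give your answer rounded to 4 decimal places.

Answer: 5.1250

Derivation:
Step 0: x=[7.0000 10.0000 17.0000 21.0000] v=[0.0000 1.0000 0.0000 0.0000]
Step 1: x=[6.0000 14.5000 14.0000 22.0000] v=[-2.0000 9.0000 -6.0000 2.0000]
Step 2: x=[6.7500 10.0000 19.5000 20.0000] v=[1.5000 -9.0000 11.0000 -4.0000]
Step 3: x=[6.6250 11.7500 16.0000 22.5000] v=[-0.2500 3.5000 -7.0000 5.0000]
Step 4: x=[6.5625 12.6250 14.7500 23.5000] v=[-0.1250 1.7500 -2.5000 2.0000]
Step 5: x=[7.0313 9.5625 20.1250 20.7500] v=[0.9375 -6.1250 10.7500 -5.5000]
Step 6: x=[6.2657 14.5313 15.5625 22.3750] v=[-1.5313 9.9376 -9.1250 3.2500]
Step 7: x=[7.1329 12.2657 16.7813 22.1875] v=[1.7343 -4.5312 2.4376 -0.3750]
Step 8: x=[8.0665 9.3829 18.8907 21.5938] v=[1.8671 -5.7656 4.2188 -1.1874]
Max displacement = 5.1250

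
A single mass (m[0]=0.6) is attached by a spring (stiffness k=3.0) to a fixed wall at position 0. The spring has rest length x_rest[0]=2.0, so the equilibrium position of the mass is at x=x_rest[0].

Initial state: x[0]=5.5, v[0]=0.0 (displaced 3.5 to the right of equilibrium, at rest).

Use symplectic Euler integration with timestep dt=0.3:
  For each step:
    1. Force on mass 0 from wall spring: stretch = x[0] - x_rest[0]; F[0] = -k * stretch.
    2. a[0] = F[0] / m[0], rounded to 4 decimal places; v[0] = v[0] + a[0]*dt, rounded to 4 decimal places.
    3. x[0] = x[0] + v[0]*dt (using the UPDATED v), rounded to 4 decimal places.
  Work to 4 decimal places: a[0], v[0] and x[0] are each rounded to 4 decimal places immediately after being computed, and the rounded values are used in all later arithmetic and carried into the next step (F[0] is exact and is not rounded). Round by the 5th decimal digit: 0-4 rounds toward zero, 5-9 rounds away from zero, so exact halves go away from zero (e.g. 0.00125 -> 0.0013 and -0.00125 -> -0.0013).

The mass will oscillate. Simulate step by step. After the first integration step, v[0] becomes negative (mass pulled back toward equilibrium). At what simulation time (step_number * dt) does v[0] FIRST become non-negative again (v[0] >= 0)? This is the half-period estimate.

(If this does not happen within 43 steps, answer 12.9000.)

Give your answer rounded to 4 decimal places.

Step 0: x=[5.5000] v=[0.0000]
Step 1: x=[3.9250] v=[-5.2500]
Step 2: x=[1.4838] v=[-8.1375]
Step 3: x=[-0.7252] v=[-7.3632]
Step 4: x=[-1.7078] v=[-3.2754]
Step 5: x=[-1.0219] v=[2.2863]
First v>=0 after going negative at step 5, time=1.5000

Answer: 1.5000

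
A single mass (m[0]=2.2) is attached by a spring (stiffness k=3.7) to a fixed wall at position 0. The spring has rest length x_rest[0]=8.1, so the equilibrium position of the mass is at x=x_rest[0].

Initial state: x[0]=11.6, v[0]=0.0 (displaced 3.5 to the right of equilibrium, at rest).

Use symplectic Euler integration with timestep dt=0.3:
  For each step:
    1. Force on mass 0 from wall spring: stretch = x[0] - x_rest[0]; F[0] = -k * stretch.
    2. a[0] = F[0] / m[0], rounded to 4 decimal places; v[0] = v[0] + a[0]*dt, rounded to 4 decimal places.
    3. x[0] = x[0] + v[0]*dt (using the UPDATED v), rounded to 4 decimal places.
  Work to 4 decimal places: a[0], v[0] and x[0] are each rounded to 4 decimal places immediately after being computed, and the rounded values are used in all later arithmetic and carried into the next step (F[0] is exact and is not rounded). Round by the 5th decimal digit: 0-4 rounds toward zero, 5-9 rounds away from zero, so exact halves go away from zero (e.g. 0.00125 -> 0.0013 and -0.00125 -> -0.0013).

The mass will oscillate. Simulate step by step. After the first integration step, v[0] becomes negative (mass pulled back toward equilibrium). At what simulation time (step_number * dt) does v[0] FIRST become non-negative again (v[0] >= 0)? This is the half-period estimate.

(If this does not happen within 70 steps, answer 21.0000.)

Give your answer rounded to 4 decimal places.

Step 0: x=[11.6000] v=[0.0000]
Step 1: x=[11.0702] v=[-1.7659]
Step 2: x=[10.0909] v=[-3.2645]
Step 3: x=[8.8102] v=[-4.2690]
Step 4: x=[7.4220] v=[-4.6273]
Step 5: x=[6.1364] v=[-4.2852]
Step 6: x=[5.1481] v=[-3.2945]
Step 7: x=[4.6066] v=[-1.8051]
Step 8: x=[4.5939] v=[-0.0425]
Step 9: x=[5.1119] v=[1.7265]
First v>=0 after going negative at step 9, time=2.7000

Answer: 2.7000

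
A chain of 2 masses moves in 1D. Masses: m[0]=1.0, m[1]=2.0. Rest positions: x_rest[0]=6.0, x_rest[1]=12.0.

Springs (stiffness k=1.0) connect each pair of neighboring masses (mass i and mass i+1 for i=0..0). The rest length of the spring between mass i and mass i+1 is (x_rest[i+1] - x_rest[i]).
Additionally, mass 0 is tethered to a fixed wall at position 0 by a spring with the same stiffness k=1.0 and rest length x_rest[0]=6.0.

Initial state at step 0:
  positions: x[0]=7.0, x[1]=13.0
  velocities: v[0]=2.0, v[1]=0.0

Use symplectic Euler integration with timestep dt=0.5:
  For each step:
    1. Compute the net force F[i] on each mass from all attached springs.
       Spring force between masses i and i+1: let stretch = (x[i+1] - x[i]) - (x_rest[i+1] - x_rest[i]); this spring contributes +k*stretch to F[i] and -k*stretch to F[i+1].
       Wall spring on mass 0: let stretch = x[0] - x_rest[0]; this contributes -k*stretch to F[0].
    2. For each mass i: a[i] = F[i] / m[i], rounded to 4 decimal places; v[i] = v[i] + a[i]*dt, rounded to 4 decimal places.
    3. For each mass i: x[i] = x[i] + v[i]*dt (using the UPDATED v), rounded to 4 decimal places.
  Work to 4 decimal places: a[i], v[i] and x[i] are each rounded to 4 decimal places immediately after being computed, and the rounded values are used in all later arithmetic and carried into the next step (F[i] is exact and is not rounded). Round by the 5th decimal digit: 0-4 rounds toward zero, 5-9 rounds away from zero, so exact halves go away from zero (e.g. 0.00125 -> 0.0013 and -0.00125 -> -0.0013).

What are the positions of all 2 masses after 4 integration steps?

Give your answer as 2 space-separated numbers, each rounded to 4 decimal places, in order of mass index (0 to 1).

Step 0: x=[7.0000 13.0000] v=[2.0000 0.0000]
Step 1: x=[7.7500 13.0000] v=[1.5000 0.0000]
Step 2: x=[7.8750 13.0938] v=[0.2500 0.1875]
Step 3: x=[7.3360 13.2852] v=[-1.0781 0.3828]
Step 4: x=[6.4503 13.4830] v=[-1.7715 0.3955]

Answer: 6.4503 13.4830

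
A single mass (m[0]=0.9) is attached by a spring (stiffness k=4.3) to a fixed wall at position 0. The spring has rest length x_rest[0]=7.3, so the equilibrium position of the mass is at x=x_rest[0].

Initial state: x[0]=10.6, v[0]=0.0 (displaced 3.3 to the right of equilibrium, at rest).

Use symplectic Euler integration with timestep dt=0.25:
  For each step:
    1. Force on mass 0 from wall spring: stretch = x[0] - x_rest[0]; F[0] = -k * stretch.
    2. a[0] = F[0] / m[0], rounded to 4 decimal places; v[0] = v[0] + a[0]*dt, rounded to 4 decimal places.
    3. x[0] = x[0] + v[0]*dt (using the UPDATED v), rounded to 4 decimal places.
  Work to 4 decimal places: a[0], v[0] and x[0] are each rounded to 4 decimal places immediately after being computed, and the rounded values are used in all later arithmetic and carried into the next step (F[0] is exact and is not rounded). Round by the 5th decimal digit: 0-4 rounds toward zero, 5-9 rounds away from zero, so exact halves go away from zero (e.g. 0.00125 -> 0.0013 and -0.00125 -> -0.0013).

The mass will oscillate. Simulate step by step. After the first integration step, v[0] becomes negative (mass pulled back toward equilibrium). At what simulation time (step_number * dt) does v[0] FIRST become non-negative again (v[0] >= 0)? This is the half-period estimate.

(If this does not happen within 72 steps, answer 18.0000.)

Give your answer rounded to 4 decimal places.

Step 0: x=[10.6000] v=[0.0000]
Step 1: x=[9.6146] v=[-3.9417]
Step 2: x=[7.9380] v=[-6.7064]
Step 3: x=[6.0709] v=[-7.4685]
Step 4: x=[4.5708] v=[-6.0004]
Step 5: x=[3.8857] v=[-2.7405]
Step 6: x=[4.2201] v=[1.3377]
First v>=0 after going negative at step 6, time=1.5000

Answer: 1.5000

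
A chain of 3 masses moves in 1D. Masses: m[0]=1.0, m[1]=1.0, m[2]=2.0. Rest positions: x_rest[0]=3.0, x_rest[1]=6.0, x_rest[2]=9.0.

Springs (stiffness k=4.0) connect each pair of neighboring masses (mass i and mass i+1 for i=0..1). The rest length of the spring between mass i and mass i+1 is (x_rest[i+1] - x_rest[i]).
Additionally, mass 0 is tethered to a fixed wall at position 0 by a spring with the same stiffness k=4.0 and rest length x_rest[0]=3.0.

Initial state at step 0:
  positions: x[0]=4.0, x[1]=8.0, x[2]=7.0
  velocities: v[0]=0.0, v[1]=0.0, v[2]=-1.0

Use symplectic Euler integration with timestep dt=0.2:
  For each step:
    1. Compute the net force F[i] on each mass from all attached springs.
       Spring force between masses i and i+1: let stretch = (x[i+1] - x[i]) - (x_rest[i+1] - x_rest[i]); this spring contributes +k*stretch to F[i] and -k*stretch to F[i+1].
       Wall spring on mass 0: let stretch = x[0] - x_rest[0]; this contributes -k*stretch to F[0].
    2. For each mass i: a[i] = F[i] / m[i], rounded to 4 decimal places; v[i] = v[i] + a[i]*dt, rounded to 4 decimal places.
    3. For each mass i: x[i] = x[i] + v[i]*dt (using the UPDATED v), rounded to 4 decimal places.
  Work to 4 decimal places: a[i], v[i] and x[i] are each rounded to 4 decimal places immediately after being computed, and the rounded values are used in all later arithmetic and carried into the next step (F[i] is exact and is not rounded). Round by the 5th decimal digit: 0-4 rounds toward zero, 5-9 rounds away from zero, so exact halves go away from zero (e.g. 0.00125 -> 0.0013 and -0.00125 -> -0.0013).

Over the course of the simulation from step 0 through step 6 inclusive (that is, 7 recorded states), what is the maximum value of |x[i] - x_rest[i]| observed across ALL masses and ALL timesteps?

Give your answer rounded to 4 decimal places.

Step 0: x=[4.0000 8.0000 7.0000] v=[0.0000 0.0000 -1.0000]
Step 1: x=[4.0000 7.2000 7.1200] v=[0.0000 -4.0000 0.6000]
Step 2: x=[3.8720 5.8752 7.4864] v=[-0.6400 -6.6240 1.8320]
Step 3: x=[3.4450 4.4877 7.9639] v=[-2.1350 -6.9376 2.3875]
Step 4: x=[2.6336 3.4895 8.4033] v=[-4.0568 -4.9908 2.1970]
Step 5: x=[1.5378 3.1406 8.6896] v=[-5.4790 -1.7445 1.4315]
Step 6: x=[0.4524 3.4231 8.7720] v=[-5.4270 1.4125 0.4119]
Max displacement = 2.8594

Answer: 2.8594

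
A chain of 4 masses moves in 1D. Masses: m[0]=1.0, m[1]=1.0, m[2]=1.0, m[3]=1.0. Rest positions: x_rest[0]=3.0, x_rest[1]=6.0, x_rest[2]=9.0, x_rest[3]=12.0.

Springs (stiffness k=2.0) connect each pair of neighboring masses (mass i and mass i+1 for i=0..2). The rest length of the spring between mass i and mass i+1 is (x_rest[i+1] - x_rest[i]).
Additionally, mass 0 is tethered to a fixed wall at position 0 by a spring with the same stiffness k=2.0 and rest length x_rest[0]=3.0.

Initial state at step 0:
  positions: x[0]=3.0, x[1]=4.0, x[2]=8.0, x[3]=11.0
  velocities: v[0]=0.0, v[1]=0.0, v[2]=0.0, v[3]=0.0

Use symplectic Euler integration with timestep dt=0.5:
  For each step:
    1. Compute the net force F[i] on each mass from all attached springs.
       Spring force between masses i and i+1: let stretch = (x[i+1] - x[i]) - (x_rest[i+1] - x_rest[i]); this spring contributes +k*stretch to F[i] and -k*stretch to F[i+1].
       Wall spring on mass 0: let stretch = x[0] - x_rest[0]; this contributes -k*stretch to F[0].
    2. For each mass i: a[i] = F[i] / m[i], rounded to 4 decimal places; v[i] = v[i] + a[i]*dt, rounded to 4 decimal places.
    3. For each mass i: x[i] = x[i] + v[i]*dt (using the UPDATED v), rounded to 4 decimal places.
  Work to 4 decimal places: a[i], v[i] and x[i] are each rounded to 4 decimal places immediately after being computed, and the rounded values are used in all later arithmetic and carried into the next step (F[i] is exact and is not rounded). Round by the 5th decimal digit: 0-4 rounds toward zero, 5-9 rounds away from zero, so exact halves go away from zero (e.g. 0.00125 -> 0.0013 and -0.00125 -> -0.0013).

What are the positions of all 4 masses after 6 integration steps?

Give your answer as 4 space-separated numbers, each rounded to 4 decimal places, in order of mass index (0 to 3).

Answer: 2.6563 6.8126 8.1250 12.4532

Derivation:
Step 0: x=[3.0000 4.0000 8.0000 11.0000] v=[0.0000 0.0000 0.0000 0.0000]
Step 1: x=[2.0000 5.5000 7.5000 11.0000] v=[-2.0000 3.0000 -1.0000 0.0000]
Step 2: x=[1.7500 6.2500 7.7500 10.7500] v=[-0.5000 1.5000 0.5000 -0.5000]
Step 3: x=[2.8750 5.5000 8.7500 10.5000] v=[2.2500 -1.5000 2.0000 -0.5000]
Step 4: x=[3.8750 5.0625 9.0000 10.8750] v=[2.0000 -0.8750 0.5000 0.7500]
Step 5: x=[3.5313 6.0000 8.2188 11.8125] v=[-0.6875 1.8750 -1.5625 1.8750]
Step 6: x=[2.6563 6.8126 8.1250 12.4532] v=[-1.7501 1.6251 -0.1876 1.2813]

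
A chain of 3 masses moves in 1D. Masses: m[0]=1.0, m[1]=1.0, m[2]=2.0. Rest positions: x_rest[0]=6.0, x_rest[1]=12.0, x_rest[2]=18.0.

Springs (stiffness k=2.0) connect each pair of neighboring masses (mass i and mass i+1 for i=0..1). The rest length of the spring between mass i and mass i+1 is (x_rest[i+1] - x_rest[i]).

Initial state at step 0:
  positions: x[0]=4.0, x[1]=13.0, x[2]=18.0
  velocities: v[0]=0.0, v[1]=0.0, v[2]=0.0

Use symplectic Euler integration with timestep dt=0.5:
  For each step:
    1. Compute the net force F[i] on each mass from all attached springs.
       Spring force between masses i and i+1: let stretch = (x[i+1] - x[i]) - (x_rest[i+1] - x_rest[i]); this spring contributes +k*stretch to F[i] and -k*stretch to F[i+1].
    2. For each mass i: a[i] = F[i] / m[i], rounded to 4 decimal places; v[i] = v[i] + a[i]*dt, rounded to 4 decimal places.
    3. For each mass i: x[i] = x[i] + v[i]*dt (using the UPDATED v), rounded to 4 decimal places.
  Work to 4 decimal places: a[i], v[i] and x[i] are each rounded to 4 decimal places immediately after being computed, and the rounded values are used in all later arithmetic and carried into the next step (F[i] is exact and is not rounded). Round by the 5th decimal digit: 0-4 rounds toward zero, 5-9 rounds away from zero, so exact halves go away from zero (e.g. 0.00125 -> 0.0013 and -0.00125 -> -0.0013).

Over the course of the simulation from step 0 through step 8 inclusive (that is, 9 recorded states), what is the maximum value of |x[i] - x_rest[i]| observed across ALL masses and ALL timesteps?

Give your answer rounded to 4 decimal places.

Answer: 2.1250

Derivation:
Step 0: x=[4.0000 13.0000 18.0000] v=[0.0000 0.0000 0.0000]
Step 1: x=[5.5000 11.0000 18.2500] v=[3.0000 -4.0000 0.5000]
Step 2: x=[6.7500 9.8750 18.1875] v=[2.5000 -2.2500 -0.1250]
Step 3: x=[6.5625 11.3438 17.5469] v=[-0.3750 2.9375 -1.2813]
Step 4: x=[5.7657 13.5235 16.8555] v=[-1.5937 4.3593 -1.3829]
Step 5: x=[5.8478 13.4903 16.8311] v=[0.1641 -0.0665 -0.0489]
Step 6: x=[6.7511 11.3062 17.4715] v=[1.8066 -4.3682 1.2807]
Step 7: x=[6.9320 9.9272 18.0706] v=[0.3617 -2.7580 1.1981]
Step 8: x=[5.6105 11.1223 18.1338] v=[-2.6431 2.3902 0.1264]
Max displacement = 2.1250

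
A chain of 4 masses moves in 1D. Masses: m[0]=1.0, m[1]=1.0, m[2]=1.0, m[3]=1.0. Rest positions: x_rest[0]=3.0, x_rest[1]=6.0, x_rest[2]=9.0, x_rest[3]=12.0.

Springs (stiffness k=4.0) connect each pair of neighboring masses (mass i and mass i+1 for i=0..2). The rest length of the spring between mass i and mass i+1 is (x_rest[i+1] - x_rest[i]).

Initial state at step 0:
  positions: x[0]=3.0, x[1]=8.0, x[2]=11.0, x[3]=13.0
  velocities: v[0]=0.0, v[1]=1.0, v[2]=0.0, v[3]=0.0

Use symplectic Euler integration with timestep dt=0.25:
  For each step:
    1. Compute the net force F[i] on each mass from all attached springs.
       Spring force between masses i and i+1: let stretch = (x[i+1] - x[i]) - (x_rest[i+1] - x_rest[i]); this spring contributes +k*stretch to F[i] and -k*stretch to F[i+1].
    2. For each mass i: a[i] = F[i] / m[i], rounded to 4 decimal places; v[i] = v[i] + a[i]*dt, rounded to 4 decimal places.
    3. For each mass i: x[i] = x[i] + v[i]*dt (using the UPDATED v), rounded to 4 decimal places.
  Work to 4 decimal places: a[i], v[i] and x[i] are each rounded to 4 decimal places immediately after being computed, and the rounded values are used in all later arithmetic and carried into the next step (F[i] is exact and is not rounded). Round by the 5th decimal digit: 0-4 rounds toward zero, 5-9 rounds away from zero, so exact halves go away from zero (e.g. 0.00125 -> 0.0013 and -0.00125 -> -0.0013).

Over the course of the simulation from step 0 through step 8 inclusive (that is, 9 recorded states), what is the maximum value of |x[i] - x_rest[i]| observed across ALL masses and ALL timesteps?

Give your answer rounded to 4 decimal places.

Step 0: x=[3.0000 8.0000 11.0000 13.0000] v=[0.0000 1.0000 0.0000 0.0000]
Step 1: x=[3.5000 7.7500 10.7500 13.2500] v=[2.0000 -1.0000 -1.0000 1.0000]
Step 2: x=[4.3125 7.1875 10.3750 13.6250] v=[3.2500 -2.2500 -1.5000 1.5000]
Step 3: x=[5.0938 6.7031 10.0156 13.9375] v=[3.1250 -1.9375 -1.4375 1.2500]
Step 4: x=[5.5274 6.6445 9.8086 14.0195] v=[1.7343 -0.2343 -0.8281 0.3281]
Step 5: x=[5.4903 7.0977 9.8633 13.7988] v=[-0.1486 1.8127 0.2187 -0.8828]
Step 6: x=[5.1050 7.8404 10.2105 13.3442] v=[-1.5412 2.9709 1.3886 -1.8183]
Step 7: x=[4.6536 8.4918 10.7486 12.8562] v=[-1.8058 2.6056 2.1522 -1.9520]
Step 8: x=[4.4117 8.7479 11.2494 12.5913] v=[-0.9676 1.0242 2.0030 -1.0596]
Max displacement = 2.7479

Answer: 2.7479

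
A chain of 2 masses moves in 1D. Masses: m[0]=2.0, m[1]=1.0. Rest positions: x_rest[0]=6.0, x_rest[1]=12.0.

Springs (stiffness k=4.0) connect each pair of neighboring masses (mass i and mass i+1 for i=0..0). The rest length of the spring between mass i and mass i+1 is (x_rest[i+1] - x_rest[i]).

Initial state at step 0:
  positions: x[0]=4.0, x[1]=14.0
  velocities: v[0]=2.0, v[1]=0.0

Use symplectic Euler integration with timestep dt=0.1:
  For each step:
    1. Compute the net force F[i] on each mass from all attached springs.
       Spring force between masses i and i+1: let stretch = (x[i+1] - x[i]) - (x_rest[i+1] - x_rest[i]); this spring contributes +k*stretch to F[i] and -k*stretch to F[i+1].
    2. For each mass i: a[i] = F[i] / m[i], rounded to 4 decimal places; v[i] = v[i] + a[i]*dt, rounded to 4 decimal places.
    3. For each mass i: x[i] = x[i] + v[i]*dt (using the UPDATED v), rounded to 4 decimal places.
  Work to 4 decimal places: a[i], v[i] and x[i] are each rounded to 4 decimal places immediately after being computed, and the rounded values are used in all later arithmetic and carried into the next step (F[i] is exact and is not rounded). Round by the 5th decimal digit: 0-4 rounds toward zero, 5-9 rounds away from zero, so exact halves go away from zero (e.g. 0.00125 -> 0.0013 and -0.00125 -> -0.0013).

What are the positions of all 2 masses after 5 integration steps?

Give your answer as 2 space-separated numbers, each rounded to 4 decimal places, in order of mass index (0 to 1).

Answer: 5.9648 12.0703

Derivation:
Step 0: x=[4.0000 14.0000] v=[2.0000 0.0000]
Step 1: x=[4.2800 13.8400] v=[2.8000 -1.6000]
Step 2: x=[4.6312 13.5376] v=[3.5120 -3.0240]
Step 3: x=[5.0405 13.1189] v=[4.0933 -4.1866]
Step 4: x=[5.4914 12.6171] v=[4.5090 -5.0180]
Step 5: x=[5.9648 12.0703] v=[4.7341 -5.4683]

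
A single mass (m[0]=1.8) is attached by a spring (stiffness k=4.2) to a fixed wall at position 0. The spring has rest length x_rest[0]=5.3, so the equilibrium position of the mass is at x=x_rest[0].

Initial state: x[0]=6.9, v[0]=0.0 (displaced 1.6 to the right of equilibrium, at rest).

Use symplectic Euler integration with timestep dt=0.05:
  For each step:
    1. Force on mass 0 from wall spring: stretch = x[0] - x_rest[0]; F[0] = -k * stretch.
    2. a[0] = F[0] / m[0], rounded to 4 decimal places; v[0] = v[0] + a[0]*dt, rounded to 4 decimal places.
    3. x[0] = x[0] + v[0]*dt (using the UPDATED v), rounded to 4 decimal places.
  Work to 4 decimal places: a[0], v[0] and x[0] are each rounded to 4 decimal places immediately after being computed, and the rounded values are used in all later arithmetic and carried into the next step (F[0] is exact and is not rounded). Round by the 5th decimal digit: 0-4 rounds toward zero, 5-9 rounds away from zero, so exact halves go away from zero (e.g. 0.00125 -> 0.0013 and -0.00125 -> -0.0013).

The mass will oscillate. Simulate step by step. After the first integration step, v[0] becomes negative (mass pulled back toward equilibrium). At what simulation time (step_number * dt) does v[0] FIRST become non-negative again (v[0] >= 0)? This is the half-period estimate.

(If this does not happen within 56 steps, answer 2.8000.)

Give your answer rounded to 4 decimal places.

Answer: 2.1000

Derivation:
Step 0: x=[6.9000] v=[0.0000]
Step 1: x=[6.8907] v=[-0.1867]
Step 2: x=[6.8721] v=[-0.3723]
Step 3: x=[6.8443] v=[-0.5557]
Step 4: x=[6.8075] v=[-0.7359]
Step 5: x=[6.7619] v=[-0.9118]
Step 6: x=[6.7078] v=[-1.0824]
Step 7: x=[6.6455] v=[-1.2466]
Step 8: x=[6.5753] v=[-1.4036]
Step 9: x=[6.4977] v=[-1.5524]
Step 10: x=[6.4131] v=[-1.6921]
Step 11: x=[6.3220] v=[-1.8220]
Step 12: x=[6.2249] v=[-1.9412]
Step 13: x=[6.1224] v=[-2.0491]
Step 14: x=[6.0152] v=[-2.1450]
Step 15: x=[5.9038] v=[-2.2284]
Step 16: x=[5.7889] v=[-2.2988]
Step 17: x=[5.6711] v=[-2.3558]
Step 18: x=[5.5511] v=[-2.3991]
Step 19: x=[5.4297] v=[-2.4284]
Step 20: x=[5.3075] v=[-2.4435]
Step 21: x=[5.1853] v=[-2.4444]
Step 22: x=[5.0638] v=[-2.4310]
Step 23: x=[4.9436] v=[-2.4034]
Step 24: x=[4.8255] v=[-2.3618]
Step 25: x=[4.7102] v=[-2.3064]
Step 26: x=[4.5983] v=[-2.2376]
Step 27: x=[4.4905] v=[-2.1557]
Step 28: x=[4.3874] v=[-2.0613]
Step 29: x=[4.2897] v=[-1.9548]
Step 30: x=[4.1979] v=[-1.8369]
Step 31: x=[4.1125] v=[-1.7083]
Step 32: x=[4.0340] v=[-1.5698]
Step 33: x=[3.9629] v=[-1.4221]
Step 34: x=[3.8996] v=[-1.2661]
Step 35: x=[3.8445] v=[-1.1027]
Step 36: x=[3.7979] v=[-0.9329]
Step 37: x=[3.7600] v=[-0.7577]
Step 38: x=[3.7311] v=[-0.5780]
Step 39: x=[3.7114] v=[-0.3950]
Step 40: x=[3.7009] v=[-0.2097]
Step 41: x=[3.6997] v=[-0.0231]
Step 42: x=[3.7079] v=[0.1636]
First v>=0 after going negative at step 42, time=2.1000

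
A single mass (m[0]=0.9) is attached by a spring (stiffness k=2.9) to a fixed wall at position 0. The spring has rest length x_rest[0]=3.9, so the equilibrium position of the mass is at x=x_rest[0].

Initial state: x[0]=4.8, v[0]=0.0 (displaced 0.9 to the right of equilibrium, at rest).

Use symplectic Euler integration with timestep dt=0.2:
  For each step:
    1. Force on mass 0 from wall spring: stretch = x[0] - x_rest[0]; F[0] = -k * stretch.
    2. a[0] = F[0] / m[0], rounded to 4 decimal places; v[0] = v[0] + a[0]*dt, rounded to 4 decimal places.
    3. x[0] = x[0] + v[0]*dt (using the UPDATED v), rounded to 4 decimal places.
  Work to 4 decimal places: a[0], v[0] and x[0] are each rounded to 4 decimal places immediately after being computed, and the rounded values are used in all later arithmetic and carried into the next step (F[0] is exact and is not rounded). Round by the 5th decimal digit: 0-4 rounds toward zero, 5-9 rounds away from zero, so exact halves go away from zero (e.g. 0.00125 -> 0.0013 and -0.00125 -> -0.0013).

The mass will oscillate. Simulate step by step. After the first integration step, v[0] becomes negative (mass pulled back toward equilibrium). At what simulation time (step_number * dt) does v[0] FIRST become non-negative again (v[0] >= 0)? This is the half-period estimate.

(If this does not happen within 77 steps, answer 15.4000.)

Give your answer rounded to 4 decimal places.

Answer: 1.8000

Derivation:
Step 0: x=[4.8000] v=[0.0000]
Step 1: x=[4.6840] v=[-0.5800]
Step 2: x=[4.4670] v=[-1.0852]
Step 3: x=[4.1769] v=[-1.4506]
Step 4: x=[3.8511] v=[-1.6290]
Step 5: x=[3.5316] v=[-1.5975]
Step 6: x=[3.2596] v=[-1.3601]
Step 7: x=[3.0701] v=[-0.9474]
Step 8: x=[2.9876] v=[-0.4126]
Step 9: x=[3.0227] v=[0.1754]
First v>=0 after going negative at step 9, time=1.8000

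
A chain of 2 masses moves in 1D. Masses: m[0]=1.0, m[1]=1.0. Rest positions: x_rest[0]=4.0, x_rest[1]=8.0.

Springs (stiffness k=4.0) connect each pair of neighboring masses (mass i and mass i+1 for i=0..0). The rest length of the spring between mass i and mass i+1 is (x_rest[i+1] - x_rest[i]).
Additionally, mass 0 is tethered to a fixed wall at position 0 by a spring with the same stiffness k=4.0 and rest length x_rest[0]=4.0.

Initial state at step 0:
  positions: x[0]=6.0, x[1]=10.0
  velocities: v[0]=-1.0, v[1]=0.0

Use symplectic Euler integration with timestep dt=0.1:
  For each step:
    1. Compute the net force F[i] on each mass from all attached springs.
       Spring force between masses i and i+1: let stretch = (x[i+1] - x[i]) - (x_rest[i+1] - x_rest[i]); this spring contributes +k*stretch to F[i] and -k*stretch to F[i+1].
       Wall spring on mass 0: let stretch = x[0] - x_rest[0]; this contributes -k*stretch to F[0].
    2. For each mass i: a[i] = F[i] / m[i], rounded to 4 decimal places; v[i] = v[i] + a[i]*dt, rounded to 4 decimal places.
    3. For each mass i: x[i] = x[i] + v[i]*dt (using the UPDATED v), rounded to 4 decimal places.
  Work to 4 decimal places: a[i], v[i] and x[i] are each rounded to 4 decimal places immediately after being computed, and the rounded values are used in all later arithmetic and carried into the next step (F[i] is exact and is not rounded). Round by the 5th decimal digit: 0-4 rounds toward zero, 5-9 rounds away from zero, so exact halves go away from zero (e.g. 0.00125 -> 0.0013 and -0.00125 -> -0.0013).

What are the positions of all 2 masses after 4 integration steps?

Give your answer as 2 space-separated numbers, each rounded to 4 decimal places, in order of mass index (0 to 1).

Step 0: x=[6.0000 10.0000] v=[-1.0000 0.0000]
Step 1: x=[5.8200 10.0000] v=[-1.8000 0.0000]
Step 2: x=[5.5744 9.9928] v=[-2.4560 -0.0720]
Step 3: x=[5.2826 9.9689] v=[-2.9184 -0.2394]
Step 4: x=[4.9669 9.9175] v=[-3.1569 -0.5139]

Answer: 4.9669 9.9175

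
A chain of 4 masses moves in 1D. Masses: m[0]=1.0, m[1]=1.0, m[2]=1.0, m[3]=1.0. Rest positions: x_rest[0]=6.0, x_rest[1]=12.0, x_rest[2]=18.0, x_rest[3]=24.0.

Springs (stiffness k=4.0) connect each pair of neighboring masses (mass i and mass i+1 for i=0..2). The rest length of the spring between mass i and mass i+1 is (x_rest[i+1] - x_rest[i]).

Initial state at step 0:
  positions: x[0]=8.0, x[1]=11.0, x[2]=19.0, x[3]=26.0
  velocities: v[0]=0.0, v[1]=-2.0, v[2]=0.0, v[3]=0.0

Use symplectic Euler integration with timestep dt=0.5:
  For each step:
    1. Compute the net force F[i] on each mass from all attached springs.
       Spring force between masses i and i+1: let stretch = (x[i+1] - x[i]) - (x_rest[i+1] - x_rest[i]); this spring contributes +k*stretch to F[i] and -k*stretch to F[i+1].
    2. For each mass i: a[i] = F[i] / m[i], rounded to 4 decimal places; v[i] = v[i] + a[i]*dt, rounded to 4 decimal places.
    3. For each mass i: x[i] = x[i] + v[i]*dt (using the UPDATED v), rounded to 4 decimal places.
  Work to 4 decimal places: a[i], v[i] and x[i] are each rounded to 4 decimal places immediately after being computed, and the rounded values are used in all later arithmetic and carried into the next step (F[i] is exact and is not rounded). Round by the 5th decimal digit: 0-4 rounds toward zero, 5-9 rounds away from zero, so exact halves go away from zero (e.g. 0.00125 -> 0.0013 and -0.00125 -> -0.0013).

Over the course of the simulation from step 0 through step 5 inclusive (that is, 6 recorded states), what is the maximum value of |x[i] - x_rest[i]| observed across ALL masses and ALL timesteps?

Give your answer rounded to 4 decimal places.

Answer: 3.0000

Derivation:
Step 0: x=[8.0000 11.0000 19.0000 26.0000] v=[0.0000 -2.0000 0.0000 0.0000]
Step 1: x=[5.0000 15.0000 18.0000 25.0000] v=[-6.0000 8.0000 -2.0000 -2.0000]
Step 2: x=[6.0000 12.0000 21.0000 23.0000] v=[2.0000 -6.0000 6.0000 -4.0000]
Step 3: x=[7.0000 12.0000 17.0000 25.0000] v=[2.0000 0.0000 -8.0000 4.0000]
Step 4: x=[7.0000 12.0000 16.0000 25.0000] v=[0.0000 0.0000 -2.0000 0.0000]
Step 5: x=[6.0000 11.0000 20.0000 22.0000] v=[-2.0000 -2.0000 8.0000 -6.0000]
Max displacement = 3.0000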